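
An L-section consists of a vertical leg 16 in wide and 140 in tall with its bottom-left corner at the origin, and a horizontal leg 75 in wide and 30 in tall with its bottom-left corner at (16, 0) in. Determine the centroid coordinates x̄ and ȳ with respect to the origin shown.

Part | A | x̄ᵢ | ȳᵢ | A·x̄ᵢ | A·ȳᵢ
vertical leg | 2240.00 | 8.00 | 70.00 | 17920.00 | 156800.00
horizontal leg | 2250.00 | 53.50 | 15.00 | 120375.00 | 33750.00
Σ | 4490.00 |  |  | 138295.00 | 190550.00
x̄ = 138295.00 / 4490.00 = 30.80 in
ȳ = 190550.00 / 4490.00 = 42.44 in

x̄ = 30.80 in, ȳ = 42.44 in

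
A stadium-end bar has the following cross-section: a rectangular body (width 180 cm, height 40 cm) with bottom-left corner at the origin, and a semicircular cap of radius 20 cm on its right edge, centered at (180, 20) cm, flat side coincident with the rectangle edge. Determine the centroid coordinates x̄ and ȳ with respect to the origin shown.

x̄ = 97.90 cm, ȳ = 20.00 cm

rectangular body: A = 180 × 40 = 7200.00, centroid at (90.00, 20.00).
semicircular end: A = ½π·20² = 628.32, centroid at (188.49, 20.00).
ΣA = 7828.32 cm², ΣAx̄ = 766430.67 cm³, ΣAȳ = 156566.37 cm³.
x̄ = 766430.67/7828.32 = 97.90 cm; ȳ = 156566.37/7828.32 = 20.00 cm.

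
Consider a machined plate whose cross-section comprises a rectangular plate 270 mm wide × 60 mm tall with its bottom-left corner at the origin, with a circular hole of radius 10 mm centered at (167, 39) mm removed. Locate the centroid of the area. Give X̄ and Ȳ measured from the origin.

plate: A = 270 × 60 = 16200.00, centroid at (135.00, 30.00).
hole: A = −π·10² = -314.16, centroid at (167.00, 39.00).
ΣA = 15885.84 mm², ΣAX̄ = 2134535.40 mm³, ΣAȲ = 473747.79 mm³.
X̄ = 2134535.40/15885.84 = 134.37 mm; Ȳ = 473747.79/15885.84 = 29.82 mm.

X̄ = 134.37 mm, Ȳ = 29.82 mm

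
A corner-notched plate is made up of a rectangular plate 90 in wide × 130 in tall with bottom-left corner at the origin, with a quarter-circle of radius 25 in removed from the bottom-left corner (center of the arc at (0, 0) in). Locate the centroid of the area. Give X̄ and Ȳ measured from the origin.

X̄ = 46.51 in, Ȳ = 67.38 in

plate: A = 90 × 130 = 11700.00, centroid at (45.00, 65.00).
removed quarter-circle: A = −¼π·25² = -490.87, centroid at (10.61, 10.61).
ΣA = 11209.13 in²
ΣAX̄ = (11700.00)(45.00) + (-490.87)(10.61) = 521291.67 in³
ΣAȲ = (11700.00)(65.00) + (-490.87)(10.61) = 755291.67 in³
X̄ = 521291.67 / 11209.13 = 46.51 in
Ȳ = 755291.67 / 11209.13 = 67.38 in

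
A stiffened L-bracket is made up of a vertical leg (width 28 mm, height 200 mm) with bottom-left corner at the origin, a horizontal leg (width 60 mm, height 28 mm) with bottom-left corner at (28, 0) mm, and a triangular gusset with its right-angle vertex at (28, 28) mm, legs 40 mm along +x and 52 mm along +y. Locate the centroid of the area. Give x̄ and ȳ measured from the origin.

x̄ = 26.30 mm, ȳ = 75.80 mm

vertical leg: A = 28 × 200 = 5600.00, centroid at (14.00, 100.00).
horizontal leg: A = 60 × 28 = 1680.00, centroid at (58.00, 14.00).
gusset: A = ½·40·52 = 1040.00, centroid at (41.33, 45.33).
ΣA = 8320.00 mm², ΣAx̄ = 218826.67 mm³, ΣAȳ = 630666.67 mm³.
x̄ = 218826.67/8320.00 = 26.30 mm; ȳ = 630666.67/8320.00 = 75.80 mm.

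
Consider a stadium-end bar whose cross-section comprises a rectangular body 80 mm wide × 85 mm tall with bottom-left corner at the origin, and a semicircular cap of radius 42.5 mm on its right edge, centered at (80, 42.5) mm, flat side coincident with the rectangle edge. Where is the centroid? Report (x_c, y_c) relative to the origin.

x_c = 57.09 mm, y_c = 42.50 mm

rectangular body: A = 80 × 85 = 6800.00, centroid at (40.00, 42.50).
semicircular end: A = ½π·42.5² = 2837.25, centroid at (98.04, 42.50).
ΣA = 9637.25 mm²
ΣAx_c = (6800.00)(40.00) + (2837.25)(98.04) = 550157.15 mm³
ΣAy_c = (6800.00)(42.50) + (2837.25)(42.50) = 409583.16 mm³
x_c = 550157.15 / 9637.25 = 57.09 mm
y_c = 409583.16 / 9637.25 = 42.50 mm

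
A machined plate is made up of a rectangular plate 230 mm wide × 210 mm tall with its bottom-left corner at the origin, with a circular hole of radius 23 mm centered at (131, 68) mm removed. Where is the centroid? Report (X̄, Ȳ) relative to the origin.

X̄ = 114.43 mm, Ȳ = 106.32 mm

plate: A = 230 × 210 = 48300.00, centroid at (115.00, 105.00).
hole: A = −π·23² = -1661.90, centroid at (131.00, 68.00).
ΣA = 46638.10 mm²
ΣAX̄ = (48300.00)(115.00) + (-1661.90)(131.00) = 5336790.77 mm³
ΣAȲ = (48300.00)(105.00) + (-1661.90)(68.00) = 4958490.63 mm³
X̄ = 5336790.77 / 46638.10 = 114.43 mm
Ȳ = 4958490.63 / 46638.10 = 106.32 mm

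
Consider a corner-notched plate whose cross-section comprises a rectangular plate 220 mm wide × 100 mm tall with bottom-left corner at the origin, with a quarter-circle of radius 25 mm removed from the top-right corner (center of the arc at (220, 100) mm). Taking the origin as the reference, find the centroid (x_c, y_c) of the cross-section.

x_c = 107.73 mm, y_c = 49.10 mm

plate: A = 220 × 100 = 22000.00, centroid at (110.00, 50.00).
removed quarter-circle: A = −¼π·25² = -490.87, centroid at (209.39, 89.39).
ΣA = 21509.13 mm²
ΣAx_c = (22000.00)(110.00) + (-490.87)(209.39) = 2317216.09 mm³
ΣAy_c = (22000.00)(50.00) + (-490.87)(89.39) = 1056120.95 mm³
x_c = 2317216.09 / 21509.13 = 107.73 mm
y_c = 1056120.95 / 21509.13 = 49.10 mm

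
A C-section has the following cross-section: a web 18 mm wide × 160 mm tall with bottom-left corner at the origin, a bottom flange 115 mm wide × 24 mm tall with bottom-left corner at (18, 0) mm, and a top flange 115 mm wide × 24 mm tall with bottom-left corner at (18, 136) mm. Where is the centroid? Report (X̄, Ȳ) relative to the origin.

X̄ = 52.70 mm, Ȳ = 80.00 mm

Part | A | x̄ᵢ | ȳᵢ | A·x̄ᵢ | A·ȳᵢ
web | 2880.00 | 9.00 | 80.00 | 25920.00 | 230400.00
bottom flange | 2760.00 | 75.50 | 12.00 | 208380.00 | 33120.00
top flange | 2760.00 | 75.50 | 148.00 | 208380.00 | 408480.00
Σ | 8400.00 |  |  | 442680.00 | 672000.00
X̄ = 442680.00 / 8400.00 = 52.70 mm
Ȳ = 672000.00 / 8400.00 = 80.00 mm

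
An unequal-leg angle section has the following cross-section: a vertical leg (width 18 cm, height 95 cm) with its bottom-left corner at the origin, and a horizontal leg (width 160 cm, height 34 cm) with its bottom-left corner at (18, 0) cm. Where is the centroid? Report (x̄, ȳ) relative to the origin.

Part | A | x̄ᵢ | ȳᵢ | A·x̄ᵢ | A·ȳᵢ
vertical leg | 1710.00 | 9.00 | 47.50 | 15390.00 | 81225.00
horizontal leg | 5440.00 | 98.00 | 17.00 | 533120.00 | 92480.00
Σ | 7150.00 |  |  | 548510.00 | 173705.00
x̄ = 548510.00 / 7150.00 = 76.71 cm
ȳ = 173705.00 / 7150.00 = 24.29 cm

x̄ = 76.71 cm, ȳ = 24.29 cm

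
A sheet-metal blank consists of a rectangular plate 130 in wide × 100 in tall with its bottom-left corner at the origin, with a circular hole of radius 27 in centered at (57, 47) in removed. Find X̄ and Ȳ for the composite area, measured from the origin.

X̄ = 66.71 in, Ȳ = 50.64 in

plate: A = 130 × 100 = 13000.00, centroid at (65.00, 50.00).
hole: A = −π·27² = -2290.22, centroid at (57.00, 47.00).
ΣA = 10709.78 in²
ΣAX̄ = (13000.00)(65.00) + (-2290.22)(57.00) = 714457.40 in³
ΣAȲ = (13000.00)(50.00) + (-2290.22)(47.00) = 542359.61 in³
X̄ = 714457.40 / 10709.78 = 66.71 in
Ȳ = 542359.61 / 10709.78 = 50.64 in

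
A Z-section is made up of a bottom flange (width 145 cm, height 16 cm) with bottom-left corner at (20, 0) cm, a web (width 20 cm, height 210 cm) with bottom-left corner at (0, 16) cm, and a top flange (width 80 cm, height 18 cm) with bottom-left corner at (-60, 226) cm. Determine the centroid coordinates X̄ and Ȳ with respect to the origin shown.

bottom flange: A = 145 × 16 = 2320.00, centroid at (92.50, 8.00).
web: A = 20 × 210 = 4200.00, centroid at (10.00, 121.00).
top flange: A = 80 × 18 = 1440.00, centroid at (-20.00, 235.00).
ΣA = 7960.00 cm²
ΣAX̄ = (2320.00)(92.50) + (4200.00)(10.00) + (1440.00)(-20.00) = 227800.00 cm³
ΣAȲ = (2320.00)(8.00) + (4200.00)(121.00) + (1440.00)(235.00) = 865160.00 cm³
X̄ = 227800.00 / 7960.00 = 28.62 cm
Ȳ = 865160.00 / 7960.00 = 108.69 cm

X̄ = 28.62 cm, Ȳ = 108.69 cm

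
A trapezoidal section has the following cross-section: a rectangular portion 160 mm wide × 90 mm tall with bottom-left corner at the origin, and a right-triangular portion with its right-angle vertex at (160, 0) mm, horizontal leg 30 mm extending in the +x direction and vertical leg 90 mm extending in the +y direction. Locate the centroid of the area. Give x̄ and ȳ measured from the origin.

Part | A | x̄ᵢ | ȳᵢ | A·x̄ᵢ | A·ȳᵢ
rectangular portion | 14400.00 | 80.00 | 45.00 | 1152000.00 | 648000.00
triangular portion | 1350.00 | 170.00 | 30.00 | 229500.00 | 40500.00
Σ | 15750.00 |  |  | 1381500.00 | 688500.00
x̄ = 1381500.00 / 15750.00 = 87.71 mm
ȳ = 688500.00 / 15750.00 = 43.71 mm

x̄ = 87.71 mm, ȳ = 43.71 mm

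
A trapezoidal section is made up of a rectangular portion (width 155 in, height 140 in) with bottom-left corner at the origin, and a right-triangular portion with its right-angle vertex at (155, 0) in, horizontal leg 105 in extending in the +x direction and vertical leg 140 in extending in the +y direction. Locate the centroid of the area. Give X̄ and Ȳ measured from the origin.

X̄ = 105.96 in, Ȳ = 64.10 in

rectangular portion: A = 155 × 140 = 21700.00, centroid at (77.50, 70.00).
triangular portion: A = ½·105·140 = 7350.00, centroid at (190.00, 46.67).
ΣA = 29050.00 in², ΣAX̄ = 3078250.00 in³, ΣAȲ = 1862000.00 in³.
X̄ = 3078250.00/29050.00 = 105.96 in; Ȳ = 1862000.00/29050.00 = 64.10 in.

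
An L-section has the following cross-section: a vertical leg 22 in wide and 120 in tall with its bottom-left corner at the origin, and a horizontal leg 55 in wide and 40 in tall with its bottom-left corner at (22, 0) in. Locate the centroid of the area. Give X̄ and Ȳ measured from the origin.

Part | A | x̄ᵢ | ȳᵢ | A·x̄ᵢ | A·ȳᵢ
vertical leg | 2640.00 | 11.00 | 60.00 | 29040.00 | 158400.00
horizontal leg | 2200.00 | 49.50 | 20.00 | 108900.00 | 44000.00
Σ | 4840.00 |  |  | 137940.00 | 202400.00
X̄ = 137940.00 / 4840.00 = 28.50 in
Ȳ = 202400.00 / 4840.00 = 41.82 in

X̄ = 28.50 in, Ȳ = 41.82 in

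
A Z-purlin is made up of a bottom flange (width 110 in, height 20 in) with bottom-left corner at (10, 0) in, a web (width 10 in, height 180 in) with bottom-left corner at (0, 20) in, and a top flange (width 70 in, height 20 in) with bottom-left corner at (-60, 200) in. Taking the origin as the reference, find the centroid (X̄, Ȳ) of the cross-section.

X̄ = 21.67 in, Ȳ = 95.19 in

bottom flange: A = 110 × 20 = 2200.00, centroid at (65.00, 10.00).
web: A = 10 × 180 = 1800.00, centroid at (5.00, 110.00).
top flange: A = 70 × 20 = 1400.00, centroid at (-25.00, 210.00).
ΣA = 5400.00 in², ΣAX̄ = 117000.00 in³, ΣAȲ = 514000.00 in³.
X̄ = 117000.00/5400.00 = 21.67 in; Ȳ = 514000.00/5400.00 = 95.19 in.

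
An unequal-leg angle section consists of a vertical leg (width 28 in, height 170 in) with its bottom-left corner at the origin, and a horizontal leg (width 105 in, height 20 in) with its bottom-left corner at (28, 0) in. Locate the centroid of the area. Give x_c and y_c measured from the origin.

Part | A | x̄ᵢ | ȳᵢ | A·x̄ᵢ | A·ȳᵢ
vertical leg | 4760.00 | 14.00 | 85.00 | 66640.00 | 404600.00
horizontal leg | 2100.00 | 80.50 | 10.00 | 169050.00 | 21000.00
Σ | 6860.00 |  |  | 235690.00 | 425600.00
x_c = 235690.00 / 6860.00 = 34.36 in
y_c = 425600.00 / 6860.00 = 62.04 in

x_c = 34.36 in, y_c = 62.04 in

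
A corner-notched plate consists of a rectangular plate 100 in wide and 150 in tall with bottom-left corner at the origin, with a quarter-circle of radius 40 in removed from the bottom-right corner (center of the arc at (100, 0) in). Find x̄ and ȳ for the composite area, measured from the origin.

x̄ = 46.98 in, ȳ = 80.31 in

Part | A | x̄ᵢ | ȳᵢ | A·x̄ᵢ | A·ȳᵢ
plate | 15000.00 | 50.00 | 75.00 | 750000.00 | 1125000.00
removed quarter-circle | -1256.64 | 83.02 | 16.98 | -104330.37 | -21333.33
Σ | 13743.36 |  |  | 645669.63 | 1103666.67
x̄ = 645669.63 / 13743.36 = 46.98 in
ȳ = 1103666.67 / 13743.36 = 80.31 in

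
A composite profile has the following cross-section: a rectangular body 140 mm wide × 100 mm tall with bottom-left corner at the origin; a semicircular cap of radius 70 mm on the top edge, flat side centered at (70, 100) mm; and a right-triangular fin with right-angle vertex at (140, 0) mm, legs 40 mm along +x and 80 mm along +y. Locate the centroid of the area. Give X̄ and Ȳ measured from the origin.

X̄ = 75.72 mm, Ȳ = 74.73 mm

rectangular body: A = 140 × 100 = 14000.00, centroid at (70.00, 50.00).
semicircular top: A = ½π·70² = 7696.90, centroid at (70.00, 129.71).
triangular fin: A = ½·40·80 = 1600.00, centroid at (153.33, 26.67).
ΣA = 23296.90 mm²
ΣAX̄ = (14000.00)(70.00) + (7696.90)(70.00) + (1600.00)(153.33) = 1764116.47 mm³
ΣAȲ = (14000.00)(50.00) + (7696.90)(129.71) + (1600.00)(26.67) = 1741023.53 mm³
X̄ = 1764116.47 / 23296.90 = 75.72 mm
Ȳ = 1741023.53 / 23296.90 = 74.73 mm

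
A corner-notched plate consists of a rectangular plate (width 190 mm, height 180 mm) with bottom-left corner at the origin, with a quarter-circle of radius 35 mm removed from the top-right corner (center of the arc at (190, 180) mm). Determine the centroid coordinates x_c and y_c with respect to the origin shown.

x_c = 92.68 mm, y_c = 87.82 mm

plate: A = 190 × 180 = 34200.00, centroid at (95.00, 90.00).
removed quarter-circle: A = −¼π·35² = -962.11, centroid at (175.15, 165.15).
ΣA = 33237.89 mm²
ΣAx_c = (34200.00)(95.00) + (-962.11)(175.15) = 3080490.24 mm³
ΣAy_c = (34200.00)(90.00) + (-962.11)(165.15) = 2919111.37 mm³
x_c = 3080490.24 / 33237.89 = 92.68 mm
y_c = 2919111.37 / 33237.89 = 87.82 mm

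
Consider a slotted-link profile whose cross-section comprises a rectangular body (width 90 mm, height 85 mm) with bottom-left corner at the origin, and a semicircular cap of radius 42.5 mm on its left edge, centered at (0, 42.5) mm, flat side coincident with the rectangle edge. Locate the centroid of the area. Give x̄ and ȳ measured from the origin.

rectangular body: A = 90 × 85 = 7650.00, centroid at (45.00, 42.50).
semicircular end: A = ½π·42.5² = 2837.25, centroid at (-18.04, 42.50).
ΣA = 10487.25 mm²
ΣAx̄ = (7650.00)(45.00) + (2837.25)(-18.04) = 293072.92 mm³
ΣAȳ = (7650.00)(42.50) + (2837.25)(42.50) = 445708.16 mm³
x̄ = 293072.92 / 10487.25 = 27.95 mm
ȳ = 445708.16 / 10487.25 = 42.50 mm

x̄ = 27.95 mm, ȳ = 42.50 mm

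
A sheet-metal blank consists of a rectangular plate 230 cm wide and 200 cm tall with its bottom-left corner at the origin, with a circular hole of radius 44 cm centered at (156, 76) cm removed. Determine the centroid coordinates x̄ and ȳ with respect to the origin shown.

plate: A = 230 × 200 = 46000.00, centroid at (115.00, 100.00).
hole: A = −π·44² = -6082.12, centroid at (156.00, 76.00).
ΣA = 39917.88 cm²
ΣAx̄ = (46000.00)(115.00) + (-6082.12)(156.00) = 4341188.75 cm³
ΣAȳ = (46000.00)(100.00) + (-6082.12)(76.00) = 4137758.62 cm³
x̄ = 4341188.75 / 39917.88 = 108.75 cm
ȳ = 4137758.62 / 39917.88 = 103.66 cm

x̄ = 108.75 cm, ȳ = 103.66 cm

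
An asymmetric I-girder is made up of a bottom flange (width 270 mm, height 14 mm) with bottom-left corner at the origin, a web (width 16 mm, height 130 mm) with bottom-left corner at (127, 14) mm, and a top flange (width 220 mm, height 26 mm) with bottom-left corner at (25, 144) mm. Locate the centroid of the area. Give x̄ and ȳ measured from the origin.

x̄ = 135.00 mm, ȳ = 94.03 mm

bottom flange: A = 270 × 14 = 3780.00, centroid at (135.00, 7.00).
web: A = 16 × 130 = 2080.00, centroid at (135.00, 79.00).
top flange: A = 220 × 26 = 5720.00, centroid at (135.00, 157.00).
ΣA = 11580.00 mm², ΣAx̄ = 1563300.00 mm³, ΣAȳ = 1088820.00 mm³.
x̄ = 1563300.00/11580.00 = 135.00 mm; ȳ = 1088820.00/11580.00 = 94.03 mm.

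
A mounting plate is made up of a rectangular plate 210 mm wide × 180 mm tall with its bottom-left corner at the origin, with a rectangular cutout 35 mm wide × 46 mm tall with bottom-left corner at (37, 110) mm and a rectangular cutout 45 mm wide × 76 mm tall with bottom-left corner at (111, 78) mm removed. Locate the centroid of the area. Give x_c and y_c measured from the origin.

Part | A | x̄ᵢ | ȳᵢ | A·x̄ᵢ | A·ȳᵢ
plate | 37800.00 | 105.00 | 90.00 | 3969000.00 | 3402000.00
hole 1 | -1610.00 | 54.50 | 133.00 | -87745.00 | -214130.00
hole 2 | -3420.00 | 133.50 | 116.00 | -456570.00 | -396720.00
Σ | 32770.00 |  |  | 3424685.00 | 2791150.00
x_c = 3424685.00 / 32770.00 = 104.51 mm
y_c = 2791150.00 / 32770.00 = 85.17 mm

x_c = 104.51 mm, y_c = 85.17 mm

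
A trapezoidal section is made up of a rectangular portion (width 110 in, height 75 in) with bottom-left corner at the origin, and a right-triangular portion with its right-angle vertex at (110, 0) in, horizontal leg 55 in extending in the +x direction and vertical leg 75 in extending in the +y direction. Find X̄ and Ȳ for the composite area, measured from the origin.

X̄ = 69.67 in, Ȳ = 35.00 in

Part | A | x̄ᵢ | ȳᵢ | A·x̄ᵢ | A·ȳᵢ
rectangular portion | 8250.00 | 55.00 | 37.50 | 453750.00 | 309375.00
triangular portion | 2062.50 | 128.33 | 25.00 | 264687.50 | 51562.50
Σ | 10312.50 |  |  | 718437.50 | 360937.50
X̄ = 718437.50 / 10312.50 = 69.67 in
Ȳ = 360937.50 / 10312.50 = 35.00 in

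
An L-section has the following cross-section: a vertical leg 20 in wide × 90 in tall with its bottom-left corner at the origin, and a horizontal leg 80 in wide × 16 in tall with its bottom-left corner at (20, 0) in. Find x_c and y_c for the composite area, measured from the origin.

x_c = 30.78 in, y_c = 29.62 in

vertical leg: A = 20 × 90 = 1800.00, centroid at (10.00, 45.00).
horizontal leg: A = 80 × 16 = 1280.00, centroid at (60.00, 8.00).
ΣA = 3080.00 in², ΣAx_c = 94800.00 in³, ΣAy_c = 91240.00 in³.
x_c = 94800.00/3080.00 = 30.78 in; y_c = 91240.00/3080.00 = 29.62 in.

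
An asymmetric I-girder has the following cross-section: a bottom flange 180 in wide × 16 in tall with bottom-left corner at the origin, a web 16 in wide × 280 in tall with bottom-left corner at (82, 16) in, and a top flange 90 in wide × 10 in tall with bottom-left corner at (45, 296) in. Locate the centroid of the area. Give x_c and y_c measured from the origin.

Part | A | x̄ᵢ | ȳᵢ | A·x̄ᵢ | A·ȳᵢ
bottom flange | 2880.00 | 90.00 | 8.00 | 259200.00 | 23040.00
web | 4480.00 | 90.00 | 156.00 | 403200.00 | 698880.00
top flange | 900.00 | 90.00 | 301.00 | 81000.00 | 270900.00
Σ | 8260.00 |  |  | 743400.00 | 992820.00
x_c = 743400.00 / 8260.00 = 90.00 in
y_c = 992820.00 / 8260.00 = 120.20 in

x_c = 90.00 in, y_c = 120.20 in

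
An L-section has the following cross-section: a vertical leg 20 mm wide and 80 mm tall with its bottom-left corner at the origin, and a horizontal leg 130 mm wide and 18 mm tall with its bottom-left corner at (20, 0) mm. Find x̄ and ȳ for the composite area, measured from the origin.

Part | A | x̄ᵢ | ȳᵢ | A·x̄ᵢ | A·ȳᵢ
vertical leg | 1600.00 | 10.00 | 40.00 | 16000.00 | 64000.00
horizontal leg | 2340.00 | 85.00 | 9.00 | 198900.00 | 21060.00
Σ | 3940.00 |  |  | 214900.00 | 85060.00
x̄ = 214900.00 / 3940.00 = 54.54 mm
ȳ = 85060.00 / 3940.00 = 21.59 mm

x̄ = 54.54 mm, ȳ = 21.59 mm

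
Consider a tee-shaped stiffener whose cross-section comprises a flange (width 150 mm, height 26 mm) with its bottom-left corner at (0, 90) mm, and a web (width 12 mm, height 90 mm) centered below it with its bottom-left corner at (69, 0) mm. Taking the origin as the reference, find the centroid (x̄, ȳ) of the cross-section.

web: A = 12 × 90 = 1080.00, centroid at (75.00, 45.00).
flange: A = 150 × 26 = 3900.00, centroid at (75.00, 103.00).
ΣA = 4980.00 mm², ΣAx̄ = 373500.00 mm³, ΣAȳ = 450300.00 mm³.
x̄ = 373500.00/4980.00 = 75.00 mm; ȳ = 450300.00/4980.00 = 90.42 mm.

x̄ = 75.00 mm, ȳ = 90.42 mm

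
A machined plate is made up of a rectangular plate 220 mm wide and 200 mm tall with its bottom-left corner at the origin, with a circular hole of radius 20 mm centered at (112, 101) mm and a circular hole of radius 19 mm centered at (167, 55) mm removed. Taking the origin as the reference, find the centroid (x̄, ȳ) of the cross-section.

Part | A | x̄ᵢ | ȳᵢ | A·x̄ᵢ | A·ȳᵢ
plate | 44000.00 | 110.00 | 100.00 | 4840000.00 | 4400000.00
hole 1 | -1256.64 | 112.00 | 101.00 | -140743.35 | -126920.34
hole 2 | -1134.11 | 167.00 | 55.00 | -189397.20 | -62376.32
Σ | 41609.25 |  |  | 4509859.45 | 4210703.33
x̄ = 4509859.45 / 41609.25 = 108.39 mm
ȳ = 4210703.33 / 41609.25 = 101.20 mm

x̄ = 108.39 mm, ȳ = 101.20 mm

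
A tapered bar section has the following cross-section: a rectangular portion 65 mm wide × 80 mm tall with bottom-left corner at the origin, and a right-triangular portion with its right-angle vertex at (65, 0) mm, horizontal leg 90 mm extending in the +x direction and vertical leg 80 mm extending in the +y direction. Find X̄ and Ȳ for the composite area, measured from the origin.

X̄ = 58.07 mm, Ȳ = 34.55 mm

rectangular portion: A = 65 × 80 = 5200.00, centroid at (32.50, 40.00).
triangular portion: A = ½·90·80 = 3600.00, centroid at (95.00, 26.67).
ΣA = 8800.00 mm²
ΣAX̄ = (5200.00)(32.50) + (3600.00)(95.00) = 511000.00 mm³
ΣAȲ = (5200.00)(40.00) + (3600.00)(26.67) = 304000.00 mm³
X̄ = 511000.00 / 8800.00 = 58.07 mm
Ȳ = 304000.00 / 8800.00 = 34.55 mm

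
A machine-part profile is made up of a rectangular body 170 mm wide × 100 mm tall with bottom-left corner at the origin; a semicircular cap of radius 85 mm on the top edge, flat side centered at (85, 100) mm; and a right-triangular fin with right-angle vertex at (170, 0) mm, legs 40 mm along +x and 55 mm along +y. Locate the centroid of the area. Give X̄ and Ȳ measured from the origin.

X̄ = 88.67 mm, Ȳ = 81.99 mm

Part | A | x̄ᵢ | ȳᵢ | A·x̄ᵢ | A·ȳᵢ
rectangular body | 17000.00 | 85.00 | 50.00 | 1445000.00 | 850000.00
semicircular top | 11349.00 | 85.00 | 136.08 | 964665.29 | 1544317.01
triangular fin | 1100.00 | 183.33 | 18.33 | 201666.67 | 20166.67
Σ | 29449.00 |  |  | 2611331.96 | 2414483.68
X̄ = 2611331.96 / 29449.00 = 88.67 mm
Ȳ = 2414483.68 / 29449.00 = 81.99 mm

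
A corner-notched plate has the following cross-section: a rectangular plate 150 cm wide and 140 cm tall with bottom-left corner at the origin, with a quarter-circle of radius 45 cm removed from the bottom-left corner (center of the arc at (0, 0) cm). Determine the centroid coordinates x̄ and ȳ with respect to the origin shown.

Part | A | x̄ᵢ | ȳᵢ | A·x̄ᵢ | A·ȳᵢ
plate | 21000.00 | 75.00 | 70.00 | 1575000.00 | 1470000.00
removed quarter-circle | -1590.43 | 19.10 | 19.10 | -30375.00 | -30375.00
Σ | 19409.57 |  |  | 1544625.00 | 1439625.00
x̄ = 1544625.00 / 19409.57 = 79.58 cm
ȳ = 1439625.00 / 19409.57 = 74.17 cm

x̄ = 79.58 cm, ȳ = 74.17 cm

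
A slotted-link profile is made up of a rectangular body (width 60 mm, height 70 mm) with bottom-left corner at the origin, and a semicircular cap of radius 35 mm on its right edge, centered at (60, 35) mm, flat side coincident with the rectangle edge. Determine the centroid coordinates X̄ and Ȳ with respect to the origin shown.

X̄ = 44.09 mm, Ȳ = 35.00 mm

Part | A | x̄ᵢ | ȳᵢ | A·x̄ᵢ | A·ȳᵢ
rectangular body | 4200.00 | 30.00 | 35.00 | 126000.00 | 147000.00
semicircular end | 1924.23 | 74.85 | 35.00 | 144036.86 | 67347.89
Σ | 6124.23 |  |  | 270036.86 | 214347.89
X̄ = 270036.86 / 6124.23 = 44.09 mm
Ȳ = 214347.89 / 6124.23 = 35.00 mm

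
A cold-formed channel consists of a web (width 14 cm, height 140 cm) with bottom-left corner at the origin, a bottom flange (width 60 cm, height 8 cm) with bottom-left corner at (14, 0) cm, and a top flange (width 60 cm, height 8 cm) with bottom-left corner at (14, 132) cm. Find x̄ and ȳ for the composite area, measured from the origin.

x̄ = 19.16 cm, ȳ = 70.00 cm

Part | A | x̄ᵢ | ȳᵢ | A·x̄ᵢ | A·ȳᵢ
web | 1960.00 | 7.00 | 70.00 | 13720.00 | 137200.00
bottom flange | 480.00 | 44.00 | 4.00 | 21120.00 | 1920.00
top flange | 480.00 | 44.00 | 136.00 | 21120.00 | 65280.00
Σ | 2920.00 |  |  | 55960.00 | 204400.00
x̄ = 55960.00 / 2920.00 = 19.16 cm
ȳ = 204400.00 / 2920.00 = 70.00 cm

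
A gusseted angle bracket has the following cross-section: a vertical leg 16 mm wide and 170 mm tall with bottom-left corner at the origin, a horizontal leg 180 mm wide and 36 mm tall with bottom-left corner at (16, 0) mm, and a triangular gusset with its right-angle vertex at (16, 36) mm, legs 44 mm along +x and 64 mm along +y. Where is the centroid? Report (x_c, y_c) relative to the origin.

x_c = 70.87 mm, y_c = 40.40 mm

vertical leg: A = 16 × 170 = 2720.00, centroid at (8.00, 85.00).
horizontal leg: A = 180 × 36 = 6480.00, centroid at (106.00, 18.00).
gusset: A = ½·44·64 = 1408.00, centroid at (30.67, 57.33).
ΣA = 10608.00 mm², ΣAx_c = 751818.67 mm³, ΣAy_c = 428565.33 mm³.
x_c = 751818.67/10608.00 = 70.87 mm; y_c = 428565.33/10608.00 = 40.40 mm.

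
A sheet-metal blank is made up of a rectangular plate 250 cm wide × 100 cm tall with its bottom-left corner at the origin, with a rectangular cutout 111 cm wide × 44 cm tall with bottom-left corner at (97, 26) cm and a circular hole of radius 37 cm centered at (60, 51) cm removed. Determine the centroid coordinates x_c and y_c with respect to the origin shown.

plate: A = 250 × 100 = 25000.00, centroid at (125.00, 50.00).
hole 1: A = −(111 × 44) = -4884.00, centroid at (152.50, 48.00).
hole 2: A = −π·37² = -4300.84, centroid at (60.00, 51.00).
ΣA = 15815.16 cm², ΣAx_c = 2122139.58 cm³, ΣAy_c = 796225.14 cm³.
x_c = 2122139.58/15815.16 = 134.18 cm; y_c = 796225.14/15815.16 = 50.35 cm.

x_c = 134.18 cm, y_c = 50.35 cm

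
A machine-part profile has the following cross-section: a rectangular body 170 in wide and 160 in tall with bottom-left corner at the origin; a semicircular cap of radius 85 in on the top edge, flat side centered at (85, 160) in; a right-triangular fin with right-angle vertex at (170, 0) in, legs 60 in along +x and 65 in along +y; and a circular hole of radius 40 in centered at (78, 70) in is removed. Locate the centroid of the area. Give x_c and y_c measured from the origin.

Part | A | x̄ᵢ | ȳᵢ | A·x̄ᵢ | A·ȳᵢ
rectangular body | 27200.00 | 85.00 | 80.00 | 2312000.00 | 2176000.00
semicircular top | 11349.00 | 85.00 | 196.08 | 964665.29 | 2225257.22
triangular fin | 1950.00 | 190.00 | 21.67 | 370500.00 | 42250.00
hole | -5026.55 | 78.00 | 70.00 | -392070.76 | -351858.38
Σ | 35472.46 |  |  | 3255094.53 | 4091648.84
x_c = 3255094.53 / 35472.46 = 91.76 in
y_c = 4091648.84 / 35472.46 = 115.35 in

x_c = 91.76 in, y_c = 115.35 in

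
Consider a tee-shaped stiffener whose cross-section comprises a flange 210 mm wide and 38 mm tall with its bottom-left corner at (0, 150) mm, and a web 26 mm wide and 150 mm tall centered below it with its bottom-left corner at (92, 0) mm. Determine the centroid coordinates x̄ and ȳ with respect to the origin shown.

Part | A | x̄ᵢ | ȳᵢ | A·x̄ᵢ | A·ȳᵢ
web | 3900.00 | 105.00 | 75.00 | 409500.00 | 292500.00
flange | 7980.00 | 105.00 | 169.00 | 837900.00 | 1348620.00
Σ | 11880.00 |  |  | 1247400.00 | 1641120.00
x̄ = 1247400.00 / 11880.00 = 105.00 mm
ȳ = 1641120.00 / 11880.00 = 138.14 mm

x̄ = 105.00 mm, ȳ = 138.14 mm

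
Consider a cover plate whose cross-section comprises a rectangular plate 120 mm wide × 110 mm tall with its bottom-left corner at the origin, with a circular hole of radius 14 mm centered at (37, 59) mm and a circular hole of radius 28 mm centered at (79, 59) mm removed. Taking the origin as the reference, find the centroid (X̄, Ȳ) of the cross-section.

X̄ = 56.78 mm, Ȳ = 53.78 mm

plate: A = 120 × 110 = 13200.00, centroid at (60.00, 55.00).
hole 1: A = −π·14² = -615.75, centroid at (37.00, 59.00).
hole 2: A = −π·28² = -2463.01, centroid at (79.00, 59.00).
ΣA = 10121.24 mm²
ΣAX̄ = (13200.00)(60.00) + (-615.75)(37.00) + (-2463.01)(79.00) = 574639.49 mm³
ΣAȲ = (13200.00)(55.00) + (-615.75)(59.00) + (-2463.01)(59.00) = 544353.11 mm³
X̄ = 574639.49 / 10121.24 = 56.78 mm
Ȳ = 544353.11 / 10121.24 = 53.78 mm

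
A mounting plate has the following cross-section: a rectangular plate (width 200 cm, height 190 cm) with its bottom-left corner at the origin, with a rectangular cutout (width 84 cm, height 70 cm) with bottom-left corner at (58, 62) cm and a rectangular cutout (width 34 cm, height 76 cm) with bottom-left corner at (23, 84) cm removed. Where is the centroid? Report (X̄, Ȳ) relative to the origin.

X̄ = 105.25 cm, Ȳ = 92.24 cm

plate: A = 200 × 190 = 38000.00, centroid at (100.00, 95.00).
hole 1: A = −(84 × 70) = -5880.00, centroid at (100.00, 97.00).
hole 2: A = −(34 × 76) = -2584.00, centroid at (40.00, 122.00).
ΣA = 29536.00 cm²
ΣAX̄ = (38000.00)(100.00) + (-5880.00)(100.00) + (-2584.00)(40.00) = 3108640.00 cm³
ΣAȲ = (38000.00)(95.00) + (-5880.00)(97.00) + (-2584.00)(122.00) = 2724392.00 cm³
X̄ = 3108640.00 / 29536.00 = 105.25 cm
Ȳ = 2724392.00 / 29536.00 = 92.24 cm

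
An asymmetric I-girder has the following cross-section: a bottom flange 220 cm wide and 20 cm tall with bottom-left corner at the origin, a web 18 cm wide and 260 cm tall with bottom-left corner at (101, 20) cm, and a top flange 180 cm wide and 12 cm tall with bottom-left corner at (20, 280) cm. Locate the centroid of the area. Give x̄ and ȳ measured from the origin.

x̄ = 110.00 cm, ȳ = 121.33 cm

bottom flange: A = 220 × 20 = 4400.00, centroid at (110.00, 10.00).
web: A = 18 × 260 = 4680.00, centroid at (110.00, 150.00).
top flange: A = 180 × 12 = 2160.00, centroid at (110.00, 286.00).
ΣA = 11240.00 cm²
ΣAx̄ = (4400.00)(110.00) + (4680.00)(110.00) + (2160.00)(110.00) = 1236400.00 cm³
ΣAȳ = (4400.00)(10.00) + (4680.00)(150.00) + (2160.00)(286.00) = 1363760.00 cm³
x̄ = 1236400.00 / 11240.00 = 110.00 cm
ȳ = 1363760.00 / 11240.00 = 121.33 cm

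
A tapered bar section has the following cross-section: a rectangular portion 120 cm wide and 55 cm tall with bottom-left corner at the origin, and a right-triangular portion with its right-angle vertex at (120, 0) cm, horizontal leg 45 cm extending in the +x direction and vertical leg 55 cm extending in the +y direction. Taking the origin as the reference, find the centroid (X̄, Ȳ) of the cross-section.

X̄ = 71.84 cm, Ȳ = 26.05 cm

rectangular portion: A = 120 × 55 = 6600.00, centroid at (60.00, 27.50).
triangular portion: A = ½·45·55 = 1237.50, centroid at (135.00, 18.33).
ΣA = 7837.50 cm²
ΣAX̄ = (6600.00)(60.00) + (1237.50)(135.00) = 563062.50 cm³
ΣAȲ = (6600.00)(27.50) + (1237.50)(18.33) = 204187.50 cm³
X̄ = 563062.50 / 7837.50 = 71.84 cm
Ȳ = 204187.50 / 7837.50 = 26.05 cm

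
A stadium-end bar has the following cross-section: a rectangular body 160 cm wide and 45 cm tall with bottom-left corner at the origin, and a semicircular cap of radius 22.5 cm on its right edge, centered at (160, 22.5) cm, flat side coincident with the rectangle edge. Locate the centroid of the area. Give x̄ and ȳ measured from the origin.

rectangular body: A = 160 × 45 = 7200.00, centroid at (80.00, 22.50).
semicircular end: A = ½π·22.5² = 795.22, centroid at (169.55, 22.50).
ΣA = 7995.22 cm²
ΣAx̄ = (7200.00)(80.00) + (795.22)(169.55) = 710828.25 cm³
ΣAȳ = (7200.00)(22.50) + (795.22)(22.50) = 179892.35 cm³
x̄ = 710828.25 / 7995.22 = 88.91 cm
ȳ = 179892.35 / 7995.22 = 22.50 cm

x̄ = 88.91 cm, ȳ = 22.50 cm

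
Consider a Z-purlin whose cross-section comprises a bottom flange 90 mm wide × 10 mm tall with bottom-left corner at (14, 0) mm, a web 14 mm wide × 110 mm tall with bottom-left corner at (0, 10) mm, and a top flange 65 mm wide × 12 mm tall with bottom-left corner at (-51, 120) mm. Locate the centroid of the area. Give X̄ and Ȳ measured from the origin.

Part | A | x̄ᵢ | ȳᵢ | A·x̄ᵢ | A·ȳᵢ
bottom flange | 900.00 | 59.00 | 5.00 | 53100.00 | 4500.00
web | 1540.00 | 7.00 | 65.00 | 10780.00 | 100100.00
top flange | 780.00 | -18.50 | 126.00 | -14430.00 | 98280.00
Σ | 3220.00 |  |  | 49450.00 | 202880.00
X̄ = 49450.00 / 3220.00 = 15.36 mm
Ȳ = 202880.00 / 3220.00 = 63.01 mm

X̄ = 15.36 mm, Ȳ = 63.01 mm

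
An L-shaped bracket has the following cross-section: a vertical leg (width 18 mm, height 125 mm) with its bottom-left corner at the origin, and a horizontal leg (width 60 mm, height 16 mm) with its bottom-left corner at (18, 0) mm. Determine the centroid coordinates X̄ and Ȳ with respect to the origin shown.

X̄ = 20.66 mm, Ȳ = 46.20 mm

vertical leg: A = 18 × 125 = 2250.00, centroid at (9.00, 62.50).
horizontal leg: A = 60 × 16 = 960.00, centroid at (48.00, 8.00).
ΣA = 3210.00 mm², ΣAX̄ = 66330.00 mm³, ΣAȲ = 148305.00 mm³.
X̄ = 66330.00/3210.00 = 20.66 mm; Ȳ = 148305.00/3210.00 = 46.20 mm.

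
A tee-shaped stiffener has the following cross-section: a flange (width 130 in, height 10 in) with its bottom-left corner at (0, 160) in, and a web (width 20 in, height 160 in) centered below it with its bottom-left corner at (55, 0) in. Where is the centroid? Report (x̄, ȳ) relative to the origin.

x̄ = 65.00 in, ȳ = 104.56 in

web: A = 20 × 160 = 3200.00, centroid at (65.00, 80.00).
flange: A = 130 × 10 = 1300.00, centroid at (65.00, 165.00).
ΣA = 4500.00 in²
ΣAx̄ = (3200.00)(65.00) + (1300.00)(65.00) = 292500.00 in³
ΣAȳ = (3200.00)(80.00) + (1300.00)(165.00) = 470500.00 in³
x̄ = 292500.00 / 4500.00 = 65.00 in
ȳ = 470500.00 / 4500.00 = 104.56 in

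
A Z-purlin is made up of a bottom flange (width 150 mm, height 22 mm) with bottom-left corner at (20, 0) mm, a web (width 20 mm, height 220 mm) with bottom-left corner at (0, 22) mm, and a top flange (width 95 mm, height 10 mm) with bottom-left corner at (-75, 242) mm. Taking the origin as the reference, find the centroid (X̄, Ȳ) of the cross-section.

Part | A | x̄ᵢ | ȳᵢ | A·x̄ᵢ | A·ȳᵢ
bottom flange | 3300.00 | 95.00 | 11.00 | 313500.00 | 36300.00
web | 4400.00 | 10.00 | 132.00 | 44000.00 | 580800.00
top flange | 950.00 | -27.50 | 247.00 | -26125.00 | 234650.00
Σ | 8650.00 |  |  | 331375.00 | 851750.00
X̄ = 331375.00 / 8650.00 = 38.31 mm
Ȳ = 851750.00 / 8650.00 = 98.47 mm

X̄ = 38.31 mm, Ȳ = 98.47 mm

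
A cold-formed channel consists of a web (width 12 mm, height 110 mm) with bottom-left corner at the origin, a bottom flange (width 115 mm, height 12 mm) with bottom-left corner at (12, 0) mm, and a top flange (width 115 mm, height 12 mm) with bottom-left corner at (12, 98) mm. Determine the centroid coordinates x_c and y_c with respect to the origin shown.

x_c = 48.96 mm, y_c = 55.00 mm

Part | A | x̄ᵢ | ȳᵢ | A·x̄ᵢ | A·ȳᵢ
web | 1320.00 | 6.00 | 55.00 | 7920.00 | 72600.00
bottom flange | 1380.00 | 69.50 | 6.00 | 95910.00 | 8280.00
top flange | 1380.00 | 69.50 | 104.00 | 95910.00 | 143520.00
Σ | 4080.00 |  |  | 199740.00 | 224400.00
x_c = 199740.00 / 4080.00 = 48.96 mm
y_c = 224400.00 / 4080.00 = 55.00 mm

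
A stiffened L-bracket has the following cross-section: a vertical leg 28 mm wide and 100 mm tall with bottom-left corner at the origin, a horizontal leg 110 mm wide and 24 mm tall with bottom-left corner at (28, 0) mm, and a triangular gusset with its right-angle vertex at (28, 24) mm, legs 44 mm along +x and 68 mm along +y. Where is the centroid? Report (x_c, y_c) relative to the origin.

Part | A | x̄ᵢ | ȳᵢ | A·x̄ᵢ | A·ȳᵢ
vertical leg | 2800.00 | 14.00 | 50.00 | 39200.00 | 140000.00
horizontal leg | 2640.00 | 83.00 | 12.00 | 219120.00 | 31680.00
gusset | 1496.00 | 42.67 | 46.67 | 63829.33 | 69813.33
Σ | 6936.00 |  |  | 322149.33 | 241493.33
x_c = 322149.33 / 6936.00 = 46.45 mm
y_c = 241493.33 / 6936.00 = 34.82 mm

x_c = 46.45 mm, y_c = 34.82 mm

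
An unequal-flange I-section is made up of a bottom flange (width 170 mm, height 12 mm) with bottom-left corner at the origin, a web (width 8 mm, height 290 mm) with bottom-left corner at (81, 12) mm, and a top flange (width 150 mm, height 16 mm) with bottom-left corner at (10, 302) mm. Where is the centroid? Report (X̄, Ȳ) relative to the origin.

X̄ = 85.00 mm, Ȳ = 165.75 mm

bottom flange: A = 170 × 12 = 2040.00, centroid at (85.00, 6.00).
web: A = 8 × 290 = 2320.00, centroid at (85.00, 157.00).
top flange: A = 150 × 16 = 2400.00, centroid at (85.00, 310.00).
ΣA = 6760.00 mm²
ΣAX̄ = (2040.00)(85.00) + (2320.00)(85.00) + (2400.00)(85.00) = 574600.00 mm³
ΣAȲ = (2040.00)(6.00) + (2320.00)(157.00) + (2400.00)(310.00) = 1120480.00 mm³
X̄ = 574600.00 / 6760.00 = 85.00 mm
Ȳ = 1120480.00 / 6760.00 = 165.75 mm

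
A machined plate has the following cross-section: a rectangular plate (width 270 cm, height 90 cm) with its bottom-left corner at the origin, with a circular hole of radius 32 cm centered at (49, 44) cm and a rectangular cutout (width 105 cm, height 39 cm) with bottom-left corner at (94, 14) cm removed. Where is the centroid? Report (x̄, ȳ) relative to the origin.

plate: A = 270 × 90 = 24300.00, centroid at (135.00, 45.00).
hole 1: A = −π·32² = -3216.99, centroid at (49.00, 44.00).
hole 2: A = −(105 × 39) = -4095.00, centroid at (146.50, 33.50).
ΣA = 16988.01 cm²
ΣAx̄ = (24300.00)(135.00) + (-3216.99)(49.00) + (-4095.00)(146.50) = 2522949.95 cm³
ΣAȳ = (24300.00)(45.00) + (-3216.99)(44.00) + (-4095.00)(33.50) = 814769.90 cm³
x̄ = 2522949.95 / 16988.01 = 148.51 cm
ȳ = 814769.90 / 16988.01 = 47.96 cm

x̄ = 148.51 cm, ȳ = 47.96 cm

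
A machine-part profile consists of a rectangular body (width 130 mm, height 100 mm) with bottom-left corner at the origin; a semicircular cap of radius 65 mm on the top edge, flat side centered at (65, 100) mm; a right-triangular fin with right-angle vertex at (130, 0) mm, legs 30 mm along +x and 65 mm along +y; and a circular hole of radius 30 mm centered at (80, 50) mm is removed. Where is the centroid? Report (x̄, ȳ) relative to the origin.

rectangular body: A = 130 × 100 = 13000.00, centroid at (65.00, 50.00).
semicircular top: A = ½π·65² = 6636.61, centroid at (65.00, 127.59).
triangular fin: A = ½·30·65 = 975.00, centroid at (140.00, 21.67).
hole: A = −π·30² = -2827.43, centroid at (80.00, 50.00).
ΣA = 17784.18 mm², ΣAx̄ = 1186685.27 mm³, ΣAȳ = 1376498.11 mm³.
x̄ = 1186685.27/17784.18 = 66.73 mm; ȳ = 1376498.11/17784.18 = 77.40 mm.

x̄ = 66.73 mm, ȳ = 77.40 mm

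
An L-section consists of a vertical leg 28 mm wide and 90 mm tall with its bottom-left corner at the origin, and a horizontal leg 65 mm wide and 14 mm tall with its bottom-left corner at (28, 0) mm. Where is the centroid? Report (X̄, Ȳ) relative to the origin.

X̄ = 26.34 mm, Ȳ = 34.92 mm

vertical leg: A = 28 × 90 = 2520.00, centroid at (14.00, 45.00).
horizontal leg: A = 65 × 14 = 910.00, centroid at (60.50, 7.00).
ΣA = 3430.00 mm²
ΣAX̄ = (2520.00)(14.00) + (910.00)(60.50) = 90335.00 mm³
ΣAȲ = (2520.00)(45.00) + (910.00)(7.00) = 119770.00 mm³
X̄ = 90335.00 / 3430.00 = 26.34 mm
Ȳ = 119770.00 / 3430.00 = 34.92 mm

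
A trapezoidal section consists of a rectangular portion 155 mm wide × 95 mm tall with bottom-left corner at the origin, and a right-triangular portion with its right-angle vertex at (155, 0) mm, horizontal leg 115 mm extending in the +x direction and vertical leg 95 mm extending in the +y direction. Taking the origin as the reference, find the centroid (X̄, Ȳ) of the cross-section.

X̄ = 108.84 mm, Ȳ = 43.22 mm

Part | A | x̄ᵢ | ȳᵢ | A·x̄ᵢ | A·ȳᵢ
rectangular portion | 14725.00 | 77.50 | 47.50 | 1141187.50 | 699437.50
triangular portion | 5462.50 | 193.33 | 31.67 | 1056083.33 | 172979.17
Σ | 20187.50 |  |  | 2197270.83 | 872416.67
X̄ = 2197270.83 / 20187.50 = 108.84 mm
Ȳ = 872416.67 / 20187.50 = 43.22 mm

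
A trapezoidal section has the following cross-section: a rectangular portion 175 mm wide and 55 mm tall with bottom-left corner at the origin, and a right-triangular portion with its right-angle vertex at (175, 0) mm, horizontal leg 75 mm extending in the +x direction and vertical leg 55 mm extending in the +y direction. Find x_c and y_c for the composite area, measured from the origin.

rectangular portion: A = 175 × 55 = 9625.00, centroid at (87.50, 27.50).
triangular portion: A = ½·75·55 = 2062.50, centroid at (200.00, 18.33).
ΣA = 11687.50 mm²
ΣAx_c = (9625.00)(87.50) + (2062.50)(200.00) = 1254687.50 mm³
ΣAy_c = (9625.00)(27.50) + (2062.50)(18.33) = 302500.00 mm³
x_c = 1254687.50 / 11687.50 = 107.35 mm
y_c = 302500.00 / 11687.50 = 25.88 mm

x_c = 107.35 mm, y_c = 25.88 mm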